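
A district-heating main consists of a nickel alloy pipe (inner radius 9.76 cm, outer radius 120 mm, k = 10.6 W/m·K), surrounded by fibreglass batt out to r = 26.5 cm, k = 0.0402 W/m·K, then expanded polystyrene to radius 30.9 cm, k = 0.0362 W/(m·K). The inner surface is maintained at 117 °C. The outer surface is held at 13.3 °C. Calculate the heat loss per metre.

Resistance network (inner→outer):
  R'_nickel alloy = ln(0.120/0.0976)/(2πk) = 0.2066/(2π·10.6) = 0.003102 m·K/W
  R'_fibreglass batt = ln(0.265/0.120)/(2πk) = 0.7922/(2π·0.0402) = 3.137 m·K/W
  R'_expanded polystyrene = ln(0.309/0.265)/(2πk) = 0.1536/(2π·0.0362) = 0.6754 m·K/W
ΣR = 0.003102 + 3.137 + 0.6754 = 3.816 m·K/W
Q' = ΔT/ΣR = (117 °C − 13.3 °C)/3.816 = 27.2 W/m

Q' = 27.2 W/m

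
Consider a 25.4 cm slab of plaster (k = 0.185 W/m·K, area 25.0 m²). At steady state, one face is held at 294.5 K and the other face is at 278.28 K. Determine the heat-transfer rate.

Q = kA·ΔT/L = 0.185 × 25.0 × |294.5 K − 278.28 K| / 0.254 = 295 W

Q = 295 W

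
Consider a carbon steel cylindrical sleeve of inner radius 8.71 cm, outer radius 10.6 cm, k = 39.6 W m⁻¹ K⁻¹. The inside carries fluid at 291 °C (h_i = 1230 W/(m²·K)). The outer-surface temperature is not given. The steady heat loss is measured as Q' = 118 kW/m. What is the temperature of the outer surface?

T_out = 22.6 °C

Series resistances:
  R'_conv,in = 1/(2πr h) = 1/(2π·0.0871·1230) = 0.001486 m·K/W
  R'_carbon steel = ln(0.106/0.0871)/(2πk) = 0.1964/(2π·39.6) = 7.893×10^-4 m·K/W
ΣR = 0.002275 m·K/W
ΔT = Q'·ΣR = 1.18×10^5 × 0.002275 = 268.4 K
Heat flows outward, so T_out = T_in − ΔT = 291 − 268.4 = 22.6 °C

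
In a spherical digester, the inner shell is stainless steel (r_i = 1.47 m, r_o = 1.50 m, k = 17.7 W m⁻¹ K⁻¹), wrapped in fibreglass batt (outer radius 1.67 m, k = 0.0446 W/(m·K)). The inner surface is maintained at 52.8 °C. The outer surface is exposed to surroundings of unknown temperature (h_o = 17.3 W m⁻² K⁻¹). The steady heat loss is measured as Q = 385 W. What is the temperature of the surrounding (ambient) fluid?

Series resistances:
  R_stainless steel = (1/1.47 − 1/1.50)/(4πk) = 0.01361/(4π·17.7) = 6.117×10^-5 K/W
  R_fibreglass batt = (1/1.50 − 1/1.67)/(4πk) = 0.06786/(4π·0.0446) = 0.1211 K/W
  R_conv,out = 1/(4πr²h) = 1/(4π·1.67²·17.3) = 0.001649 K/W
ΣR = 0.1228 K/W
ΔT = Q·ΣR = 385 × 0.1228 = 47.28 K
Heat flows outward, so T_out = T_in − ΔT = 52.8 − 47.28 = 5.52 °C

T_out = 5.52 °C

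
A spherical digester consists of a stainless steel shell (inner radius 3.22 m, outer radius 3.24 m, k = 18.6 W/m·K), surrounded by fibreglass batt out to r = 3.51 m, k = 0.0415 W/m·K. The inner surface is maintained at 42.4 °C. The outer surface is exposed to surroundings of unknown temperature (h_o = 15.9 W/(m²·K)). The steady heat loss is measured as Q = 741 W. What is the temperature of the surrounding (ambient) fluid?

T_out = 8.36 °C

Sum the resistances:
  R_stainless steel = (1/3.22 − 1/3.24)/(4πk) = 0.001917/(4π·18.6) = 8.202×10^-6 K/W
  R_fibreglass batt = (1/3.24 − 1/3.51)/(4πk) = 0.02374/(4π·0.0415) = 0.04553 K/W
  R_conv,out = 1/(4πr²h) = 1/(4π·3.51²·15.9) = 4.062×10^-4 K/W
ΣR = 0.04594 K/W
ΔT = Q·ΣR = 741 × 0.04594 = 34.04 K
Heat flows outward, so T_out = T_in − ΔT = 42.4 − 34.04 = 8.36 °C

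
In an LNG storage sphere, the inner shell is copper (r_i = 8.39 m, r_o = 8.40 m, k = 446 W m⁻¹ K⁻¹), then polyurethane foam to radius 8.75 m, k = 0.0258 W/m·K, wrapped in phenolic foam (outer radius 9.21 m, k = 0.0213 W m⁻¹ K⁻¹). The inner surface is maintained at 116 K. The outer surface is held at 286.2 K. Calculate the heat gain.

Series thermal resistances, inner to outer:
  R_copper = (1/8.39 − 1/8.40)/(4πk) = 1.419×10^-4/(4π·446) = 2.532×10^-8 K/W
  R_polyurethane foam = (1/8.40 − 1/8.75)/(4πk) = 0.004762/(4π·0.0258) = 0.01469 K/W
  R_phenolic foam = (1/8.75 − 1/9.21)/(4πk) = 0.005708/(4π·0.0213) = 0.02133 K/W
ΣR = 2.532×10^-8 + 0.01469 + 0.02133 = 0.03602 K/W
Q = ΔT/ΣR = (116 K − 286.2 K)/0.03602 = -4730 W
(Negative Q ⇒ heat flows inward; heat gain = 4730 W.)

Q = 4730 W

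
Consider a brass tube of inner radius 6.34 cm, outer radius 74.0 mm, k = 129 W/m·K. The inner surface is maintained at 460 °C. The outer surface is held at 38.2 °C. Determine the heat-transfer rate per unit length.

Q' = 2πk·ΔT/ln(r₂/r₁) = 2π × 129 × 421.8 / ln(0.0740/0.0634) = 2.21×10^6 W/m

Q' = 2.21×10^6 W/m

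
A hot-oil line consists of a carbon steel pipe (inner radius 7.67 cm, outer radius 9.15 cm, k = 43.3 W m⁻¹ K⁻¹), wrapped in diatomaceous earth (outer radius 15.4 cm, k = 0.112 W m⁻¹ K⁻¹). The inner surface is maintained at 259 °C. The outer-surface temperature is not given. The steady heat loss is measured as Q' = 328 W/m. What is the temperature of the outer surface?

Sum the resistances:
  R'_carbon steel = ln(0.0915/0.0767)/(2πk) = 0.1764/(2π·43.3) = 6.485×10^-4 m·K/W
  R'_diatomaceous earth = ln(0.154/0.0915)/(2πk) = 0.5206/(2π·0.112) = 0.7398 m·K/W
ΣR = 0.7405 m·K/W
ΔT = Q'·ΣR = 328 × 0.7405 = 242.9 K
Heat flows outward, so T_out = T_in − ΔT = 259 − 242.9 = 16.1 °C

T_out = 16.1 °C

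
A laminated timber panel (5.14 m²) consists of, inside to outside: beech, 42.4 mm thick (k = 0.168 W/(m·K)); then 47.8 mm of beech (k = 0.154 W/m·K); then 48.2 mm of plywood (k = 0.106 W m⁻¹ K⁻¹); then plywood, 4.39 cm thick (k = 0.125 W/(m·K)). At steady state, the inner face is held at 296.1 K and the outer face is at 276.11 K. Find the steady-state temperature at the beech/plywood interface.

Series thermal resistances, inner to outer:
  R_beech = L/(kA) = 0.0424/(0.168·5.14) = 0.04910 K/W
  R_beech = L/(kA) = 0.0478/(0.154·5.14) = 0.06039 K/W
  R_plywood = L/(kA) = 0.0482/(0.106·5.14) = 0.08847 K/W
  R_plywood = L/(kA) = 0.0439/(0.125·5.14) = 0.06833 K/W
ΣR = 0.04910 + 0.06039 + 0.08847 + 0.06833 = 0.2663 K/W
Q = ΔT/ΣR = (296.1 K − 276.11 K)/0.2663 = 75.07 W
From the inner boundary to the beech/plywood interface, ΣR_partial = 0.1095 K/W.
T_interface = T_in − Q·ΣR_partial = 296.1 K − (75.07)(0.1095) = 287.9 K

T = 287.9 K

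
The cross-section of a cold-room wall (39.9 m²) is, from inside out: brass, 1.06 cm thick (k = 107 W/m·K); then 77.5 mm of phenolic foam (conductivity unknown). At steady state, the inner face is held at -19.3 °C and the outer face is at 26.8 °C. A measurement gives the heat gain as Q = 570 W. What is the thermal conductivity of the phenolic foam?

k = 0.0240 W/m·K

ΣR = ΔT/Q = |-19.3 − 26.8|/570 = 0.08088 K/W
Known resistances:
  R_brass = L/(kA) = 0.0106/(107·39.9) = 2.483×10^-6 K/W
R_phenolic foam = ΣR − ΣR_known = 0.08088 − 2.483×10^-6 = 0.08088 K/W
L/(kA) = 0.08088 ⇒ k = 0.0775/(0.08088·39.9) = 0.0240 W/m·K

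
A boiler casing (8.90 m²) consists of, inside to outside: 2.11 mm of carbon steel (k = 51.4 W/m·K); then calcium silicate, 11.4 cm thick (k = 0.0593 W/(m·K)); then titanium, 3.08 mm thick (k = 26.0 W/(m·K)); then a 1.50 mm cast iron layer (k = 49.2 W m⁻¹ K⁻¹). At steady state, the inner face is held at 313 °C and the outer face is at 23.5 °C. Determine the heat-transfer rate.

Q = 1340 W

Series thermal resistances, inner to outer:
  R_carbon steel = L/(kA) = 0.00211/(51.4·8.90) = 4.612×10^-6 K/W
  R_calcium silicate = L/(kA) = 0.114/(0.0593·8.90) = 0.2160 K/W
  R_titanium = L/(kA) = 0.00308/(26.0·8.90) = 1.331×10^-5 K/W
  R_cast iron = L/(kA) = 0.00150/(49.2·8.90) = 3.426×10^-6 K/W
ΣR = 4.612×10^-6 + 0.2160 + 1.331×10^-5 + 3.426×10^-6 = 0.2160 K/W
Q = ΔT/ΣR = (313 °C − 23.5 °C)/0.2160 = 1340 W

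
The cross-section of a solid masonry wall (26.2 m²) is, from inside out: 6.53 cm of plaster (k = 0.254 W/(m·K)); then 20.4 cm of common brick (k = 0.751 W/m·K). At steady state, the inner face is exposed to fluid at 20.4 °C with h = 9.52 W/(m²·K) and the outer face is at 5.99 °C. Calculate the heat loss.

Treat each layer as a resistance in series:
  R_conv,in = 1/(hA) = 1/(9.52·26.2) = 0.004009 K/W
  R_plaster = L/(kA) = 0.0653/(0.254·26.2) = 0.009812 K/W
  R_common brick = L/(kA) = 0.204/(0.751·26.2) = 0.01037 K/W
ΣR = 0.004009 + 0.009812 + 0.01037 = 0.02419 K/W
Q = ΔT/ΣR = (20.4 °C − 5.99 °C)/0.02419 = 596 W

Q = 596 W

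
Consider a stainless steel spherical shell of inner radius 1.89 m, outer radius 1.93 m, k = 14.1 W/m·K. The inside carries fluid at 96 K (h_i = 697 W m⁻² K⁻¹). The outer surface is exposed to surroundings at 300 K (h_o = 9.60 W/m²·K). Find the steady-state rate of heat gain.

Resistance network (inner→outer):
  R_conv,in = 1/(4πr²h) = 1/(4π·1.89²·697) = 3.196×10^-5 K/W
  R_stainless steel = (1/1.89 − 1/1.93)/(4πk) = 0.01097/(4π·14.1) = 6.189×10^-5 K/W
  R_conv,out = 1/(4πr²h) = 1/(4π·1.93²·9.60) = 0.002225 K/W
ΣR = 3.196×10^-5 + 6.189×10^-5 + 0.002225 = 0.002319 K/W
Q = ΔT/ΣR = (96 K − 300 K)/0.002319 = -88000 W
(Negative Q ⇒ heat flows inward; heat gain = 88000 W.)

Q = 88000 W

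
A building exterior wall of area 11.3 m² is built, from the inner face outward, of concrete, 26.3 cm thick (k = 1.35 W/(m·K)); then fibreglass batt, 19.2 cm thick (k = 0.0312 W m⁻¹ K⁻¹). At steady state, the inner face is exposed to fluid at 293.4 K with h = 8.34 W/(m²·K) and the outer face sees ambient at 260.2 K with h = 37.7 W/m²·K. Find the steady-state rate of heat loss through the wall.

Resistance network (inner→outer):
  R_conv,in = 1/(hA) = 1/(8.34·11.3) = 0.01061 K/W
  R_concrete = L/(kA) = 0.263/(1.35·11.3) = 0.01724 K/W
  R_fibreglass batt = L/(kA) = 0.192/(0.0312·11.3) = 0.5446 K/W
  R_conv,out = 1/(hA) = 1/(37.7·11.3) = 0.002347 K/W
ΣR = 0.01061 + 0.01724 + 0.5446 + 0.002347 = 0.5748 K/W
Q = ΔT/ΣR = (293.4 K − 260.2 K)/0.5748 = 57.8 W

Q = 57.8 W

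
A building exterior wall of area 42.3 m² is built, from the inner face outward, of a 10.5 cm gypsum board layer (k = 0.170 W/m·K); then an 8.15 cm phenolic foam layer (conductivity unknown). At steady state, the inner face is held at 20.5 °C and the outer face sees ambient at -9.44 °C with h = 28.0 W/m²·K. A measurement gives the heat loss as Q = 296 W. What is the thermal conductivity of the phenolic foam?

k = 0.0225 W/m·K

ΣR = ΔT/Q = |20.5 − -9.44|/296 = 0.1011 K/W
Known resistances:
  R_gypsum board = L/(kA) = 0.105/(0.170·42.3) = 0.01460 K/W
  R_conv,out = 1/(hA) = 1/(28.0·42.3) = 8.443×10^-4 K/W
R_phenolic foam = ΣR − ΣR_known = 0.1011 − 0.01544 = 0.08566 K/W
L/(kA) = 0.08566 ⇒ k = 0.0815/(0.08566·42.3) = 0.0225 W/m·K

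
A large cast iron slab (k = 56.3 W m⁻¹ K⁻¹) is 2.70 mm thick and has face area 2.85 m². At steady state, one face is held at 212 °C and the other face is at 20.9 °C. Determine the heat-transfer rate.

Q = kA·ΔT/L = 56.3 × 2.85 × |212 °C − 20.9 °C| / 0.00270 = 1.14×10^7 W

Q = 1.14×10^7 W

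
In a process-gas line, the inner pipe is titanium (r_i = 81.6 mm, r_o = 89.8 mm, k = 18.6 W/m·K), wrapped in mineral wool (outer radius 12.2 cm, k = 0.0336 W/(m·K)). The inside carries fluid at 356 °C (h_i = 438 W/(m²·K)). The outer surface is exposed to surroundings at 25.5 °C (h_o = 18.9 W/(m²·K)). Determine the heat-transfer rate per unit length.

Q' = 217 W/m

Resistance network (inner→outer):
  R'_conv,in = 1/(2πr h) = 1/(2π·0.0816·438) = 0.004453 m·K/W
  R'_titanium = ln(0.0898/0.0816)/(2πk) = 0.09576/(2π·18.6) = 8.194×10^-4 m·K/W
  R'_mineral wool = ln(0.122/0.0898)/(2πk) = 0.3064/(2π·0.0336) = 1.452 m·K/W
  R'_conv,out = 1/(2πr h) = 1/(2π·0.122·18.9) = 0.06902 m·K/W
ΣR = 0.004453 + 8.194×10^-4 + 1.452 + 0.06902 = 1.526 m·K/W
Q' = ΔT/ΣR = (356 °C − 25.5 °C)/1.526 = 217 W/m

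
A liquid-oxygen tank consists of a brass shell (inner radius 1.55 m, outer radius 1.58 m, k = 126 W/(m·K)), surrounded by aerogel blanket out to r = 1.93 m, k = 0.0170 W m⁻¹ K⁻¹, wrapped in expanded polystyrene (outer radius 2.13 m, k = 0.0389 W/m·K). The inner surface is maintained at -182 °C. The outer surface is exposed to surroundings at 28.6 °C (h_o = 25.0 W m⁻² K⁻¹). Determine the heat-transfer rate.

Q = 330 W

Treat each layer as a resistance in series:
  R_brass = (1/1.55 − 1/1.58)/(4πk) = 0.01225/(4π·126) = 7.737×10^-6 K/W
  R_aerogel blanket = (1/1.58 − 1/1.93)/(4πk) = 0.1148/(4π·0.0170) = 0.5373 K/W
  R_expanded polystyrene = (1/1.93 − 1/2.13)/(4πk) = 0.04865/(4π·0.0389) = 0.09953 K/W
  R_conv,out = 1/(4πr²h) = 1/(4π·2.13²·25.0) = 7.016×10^-4 K/W
ΣR = 7.737×10^-6 + 0.5373 + 0.09953 + 7.016×10^-4 = 0.6375 K/W
Q = ΔT/ΣR = (-182 °C − 28.6 °C)/0.6375 = -330 W
(Negative Q ⇒ heat flows inward; heat gain = 330 W.)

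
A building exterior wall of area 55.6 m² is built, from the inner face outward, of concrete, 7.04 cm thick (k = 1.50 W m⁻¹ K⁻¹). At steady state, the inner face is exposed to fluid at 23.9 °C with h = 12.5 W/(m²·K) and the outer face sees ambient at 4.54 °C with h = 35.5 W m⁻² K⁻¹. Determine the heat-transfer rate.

Q = 6940 W

Treat each layer as a resistance in series:
  R_conv,in = 1/(hA) = 1/(12.5·55.6) = 0.001439 K/W
  R_concrete = L/(kA) = 0.0704/(1.50·55.6) = 8.441×10^-4 K/W
  R_conv,out = 1/(hA) = 1/(35.5·55.6) = 5.066×10^-4 K/W
ΣR = 0.001439 + 8.441×10^-4 + 5.066×10^-4 = 0.002790 K/W
Q = ΔT/ΣR = (23.9 °C − 4.54 °C)/0.002790 = 6940 W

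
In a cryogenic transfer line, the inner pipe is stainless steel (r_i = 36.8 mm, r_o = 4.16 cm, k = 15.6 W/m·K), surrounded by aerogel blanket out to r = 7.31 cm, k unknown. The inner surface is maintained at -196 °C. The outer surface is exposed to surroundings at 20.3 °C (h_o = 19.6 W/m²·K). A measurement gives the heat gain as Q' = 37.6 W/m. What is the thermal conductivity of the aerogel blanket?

k = 0.0159 W/m·K

ΣR = ΔT/Q' = |-196 − 20.3|/37.6 = 5.753 m·K/W
Known resistances:
  R'_stainless steel = ln(0.0416/0.0368)/(2πk) = 0.1226/(2π·15.6) = 0.001251 m·K/W
  R'_conv,out = 1/(2πr h) = 1/(2π·0.0731·19.6) = 0.1111 m·K/W
R_aerogel blanket = ΣR − ΣR_known = 5.753 − 0.1124 = 5.641 m·K/W
ln(r₂/r₁)/(2πk) = 5.641 ⇒ k = 0.5637/(2π·5.641) = 0.0159 W/m·K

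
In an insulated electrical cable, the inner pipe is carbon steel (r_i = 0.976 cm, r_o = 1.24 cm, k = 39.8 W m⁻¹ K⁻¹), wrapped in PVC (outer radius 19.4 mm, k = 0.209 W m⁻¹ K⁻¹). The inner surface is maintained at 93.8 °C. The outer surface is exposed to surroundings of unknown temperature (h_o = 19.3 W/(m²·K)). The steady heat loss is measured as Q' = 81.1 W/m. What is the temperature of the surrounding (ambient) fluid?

Series resistances:
  R'_carbon steel = ln(0.0124/0.00976)/(2πk) = 0.2394/(2π·39.8) = 9.573×10^-4 m·K/W
  R'_PVC = ln(0.0194/0.0124)/(2πk) = 0.4476/(2π·0.209) = 0.3408 m·K/W
  R'_conv,out = 1/(2πr h) = 1/(2π·0.0194·19.3) = 0.4251 m·K/W
ΣR = 0.7669 m·K/W
ΔT = Q'·ΣR = 81.1 × 0.7669 = 62.20 K
Heat flows outward, so T_out = T_in − ΔT = 93.8 − 62.20 = 31.6 °C

T_out = 31.6 °C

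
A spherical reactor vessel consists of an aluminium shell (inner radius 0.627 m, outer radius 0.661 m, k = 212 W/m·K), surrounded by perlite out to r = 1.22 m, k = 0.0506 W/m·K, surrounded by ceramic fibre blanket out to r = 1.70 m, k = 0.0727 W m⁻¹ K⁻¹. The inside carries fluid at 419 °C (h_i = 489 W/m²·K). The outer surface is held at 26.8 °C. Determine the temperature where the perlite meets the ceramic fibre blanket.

Series thermal resistances, inner to outer:
  R_conv,in = 1/(4πr²h) = 1/(4π·0.627²·489) = 4.139×10^-4 K/W
  R_aluminium = (1/0.627 − 1/0.661)/(4πk) = 0.08204/(4π·212) = 3.079×10^-5 K/W
  R_perlite = (1/0.661 − 1/1.22)/(4πk) = 0.6932/(4π·0.0506) = 1.090 K/W
  R_ceramic fibre blanket = (1/1.22 − 1/1.70)/(4πk) = 0.2314/(4π·0.0727) = 0.2533 K/W
ΣR = 4.139×10^-4 + 3.079×10^-5 + 1.090 + 0.2533 = 1.344 K/W
Q = ΔT/ΣR = (419 °C − 26.8 °C)/1.344 = 291.8 W
From the inner boundary to the perlite/ceramic fibre blanket interface, ΣR_partial = 1.090 K/W.
T_interface = T_in − Q·ΣR_partial = 419 °C − (291.8)(1.090) = 101 °C

T = 101 °C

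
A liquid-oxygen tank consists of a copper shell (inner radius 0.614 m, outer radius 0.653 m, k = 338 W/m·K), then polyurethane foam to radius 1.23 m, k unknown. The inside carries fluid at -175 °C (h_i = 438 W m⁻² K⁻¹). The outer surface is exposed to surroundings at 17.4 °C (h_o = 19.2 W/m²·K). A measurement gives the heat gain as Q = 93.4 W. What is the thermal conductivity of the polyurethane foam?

k = 0.0278 W/m·K

ΣR = ΔT/Q = |-175 − 17.4|/93.4 = 2.060 K/W
Known resistances:
  R_conv,in = 1/(4πr²h) = 1/(4π·0.614²·438) = 4.819×10^-4 K/W
  R_copper = (1/0.614 − 1/0.653)/(4πk) = 0.09727/(4π·338) = 2.290×10^-5 K/W
  R_conv,out = 1/(4πr²h) = 1/(4π·1.23²·19.2) = 0.002740 K/W
R_polyurethane foam = ΣR − ΣR_known = 2.060 − 0.003245 = 2.057 K/W
(1/r₁−1/r₂)/(4πk) = 2.057 ⇒ k = 0.7184/(4π·2.057) = 0.0278 W/m·K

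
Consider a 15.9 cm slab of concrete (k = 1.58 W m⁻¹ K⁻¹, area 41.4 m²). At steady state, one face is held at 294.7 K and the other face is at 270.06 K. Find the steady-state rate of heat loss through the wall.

Q = kA·ΔT/L = 1.58 × 41.4 × |294.7 K − 270.06 K| / 0.159 = 10100 W

Q = 10100 W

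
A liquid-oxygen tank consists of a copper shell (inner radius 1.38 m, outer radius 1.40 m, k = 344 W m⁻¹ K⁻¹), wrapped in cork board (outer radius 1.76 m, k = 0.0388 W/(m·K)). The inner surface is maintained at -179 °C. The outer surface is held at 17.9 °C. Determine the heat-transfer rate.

Resistance network (inner→outer):
  R_copper = (1/1.38 − 1/1.40)/(4πk) = 0.01035/(4π·344) = 2.395×10^-6 K/W
  R_cork board = (1/1.40 − 1/1.76)/(4πk) = 0.1461/(4π·0.0388) = 0.2997 K/W
ΣR = 2.395×10^-6 + 0.2997 = 0.2997 K/W
Q = ΔT/ΣR = (-179 °C − 17.9 °C)/0.2997 = -657 W
(Negative Q ⇒ heat flows inward; heat gain = 657 W.)

Q = 657 W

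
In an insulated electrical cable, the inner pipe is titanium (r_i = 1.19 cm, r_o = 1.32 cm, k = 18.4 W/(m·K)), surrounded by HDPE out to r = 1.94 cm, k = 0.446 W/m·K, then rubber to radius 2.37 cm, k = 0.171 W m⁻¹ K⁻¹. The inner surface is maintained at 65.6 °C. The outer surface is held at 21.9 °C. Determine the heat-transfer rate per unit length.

Q' = 135 W/m

Treat each layer as a resistance in series:
  R'_titanium = ln(0.0132/0.0119)/(2πk) = 0.1037/(2π·18.4) = 8.968×10^-4 m·K/W
  R'_HDPE = ln(0.0194/0.0132)/(2πk) = 0.3851/(2π·0.446) = 0.1374 m·K/W
  R'_rubber = ln(0.0237/0.0194)/(2πk) = 0.2002/(2π·0.171) = 0.1863 m·K/W
ΣR = 8.968×10^-4 + 0.1374 + 0.1863 = 0.3246 m·K/W
Q' = ΔT/ΣR = (65.6 °C − 21.9 °C)/0.3246 = 135 W/m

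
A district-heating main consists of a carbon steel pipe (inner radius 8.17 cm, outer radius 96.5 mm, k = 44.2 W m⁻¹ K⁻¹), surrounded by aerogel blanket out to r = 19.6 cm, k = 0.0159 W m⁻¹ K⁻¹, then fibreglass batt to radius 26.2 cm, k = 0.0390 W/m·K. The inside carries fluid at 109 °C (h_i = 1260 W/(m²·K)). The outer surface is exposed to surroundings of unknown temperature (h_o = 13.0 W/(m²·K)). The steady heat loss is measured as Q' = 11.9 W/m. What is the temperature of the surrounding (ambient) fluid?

Series resistances:
  R'_conv,in = 1/(2πr h) = 1/(2π·0.0817·1260) = 0.001546 m·K/W
  R'_carbon steel = ln(0.0965/0.0817)/(2πk) = 0.1665/(2π·44.2) = 5.995×10^-4 m·K/W
  R'_aerogel blanket = ln(0.196/0.0965)/(2πk) = 0.7086/(2π·0.0159) = 7.093 m·K/W
  R'_fibreglass batt = ln(0.262/0.196)/(2πk) = 0.2902/(2π·0.0390) = 1.184 m·K/W
  R'_conv,out = 1/(2πr h) = 1/(2π·0.262·13.0) = 0.04673 m·K/W
ΣR = 8.326 m·K/W
ΔT = Q'·ΣR = 11.9 × 8.326 = 99.08 K
Heat flows outward, so T_out = T_in − ΔT = 109 − 99.08 = 9.92 °C

T_out = 9.92 °C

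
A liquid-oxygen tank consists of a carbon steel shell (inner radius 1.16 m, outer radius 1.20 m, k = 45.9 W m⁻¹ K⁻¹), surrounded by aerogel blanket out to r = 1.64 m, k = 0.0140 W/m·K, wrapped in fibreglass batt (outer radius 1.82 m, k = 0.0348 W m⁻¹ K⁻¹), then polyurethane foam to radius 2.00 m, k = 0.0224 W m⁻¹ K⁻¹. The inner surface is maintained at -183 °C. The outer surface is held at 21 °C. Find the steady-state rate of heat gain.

Series thermal resistances, inner to outer:
  R_carbon steel = (1/1.16 − 1/1.20)/(4πk) = 0.02874/(4π·45.9) = 4.982×10^-5 K/W
  R_aerogel blanket = (1/1.20 − 1/1.64)/(4πk) = 0.2236/(4π·0.0140) = 1.271 K/W
  R_fibreglass batt = (1/1.64 − 1/1.82)/(4πk) = 0.06031/(4π·0.0348) = 0.1379 K/W
  R_polyurethane foam = (1/1.82 − 1/2.00)/(4πk) = 0.04945/(4π·0.0224) = 0.1757 K/W
ΣR = 4.982×10^-5 + 1.271 + 0.1379 + 0.1757 = 1.585 K/W
Q = ΔT/ΣR = (-183 °C − 21 °C)/1.585 = -129 W
(Negative Q ⇒ heat flows inward; heat gain = 129 W.)

Q = 129 W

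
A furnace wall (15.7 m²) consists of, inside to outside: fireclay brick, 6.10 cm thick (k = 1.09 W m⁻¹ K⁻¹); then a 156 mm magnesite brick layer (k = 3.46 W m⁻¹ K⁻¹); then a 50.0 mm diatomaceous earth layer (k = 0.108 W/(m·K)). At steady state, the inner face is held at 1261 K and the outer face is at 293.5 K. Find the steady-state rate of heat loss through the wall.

Q = 26900 W

Series thermal resistances, inner to outer:
  R_fireclay brick = L/(kA) = 0.0610/(1.09·15.7) = 0.003565 K/W
  R_magnesite brick = L/(kA) = 0.156/(3.46·15.7) = 0.002872 K/W
  R_diatomaceous earth = L/(kA) = 0.0500/(0.108·15.7) = 0.02949 K/W
ΣR = 0.003565 + 0.002872 + 0.02949 = 0.03593 K/W
Q = ΔT/ΣR = (1261 K − 293.5 K)/0.03593 = 26900 W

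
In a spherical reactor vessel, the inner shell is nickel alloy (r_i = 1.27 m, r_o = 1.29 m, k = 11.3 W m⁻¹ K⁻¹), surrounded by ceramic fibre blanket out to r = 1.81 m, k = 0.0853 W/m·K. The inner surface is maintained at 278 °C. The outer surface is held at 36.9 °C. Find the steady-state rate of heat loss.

Q = 1160 W

Resistance network (inner→outer):
  R_nickel alloy = (1/1.27 − 1/1.29)/(4πk) = 0.01221/(4π·11.3) = 8.597×10^-5 K/W
  R_ceramic fibre blanket = (1/1.29 − 1/1.81)/(4πk) = 0.2227/(4π·0.0853) = 0.2078 K/W
ΣR = 8.597×10^-5 + 0.2078 = 0.2079 K/W
Q = ΔT/ΣR = (278 °C − 36.9 °C)/0.2079 = 1160 W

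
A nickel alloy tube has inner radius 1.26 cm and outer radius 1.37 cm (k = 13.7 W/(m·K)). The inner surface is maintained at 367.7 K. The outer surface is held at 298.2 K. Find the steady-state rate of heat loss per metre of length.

Q' = 2πk·ΔT/ln(r₂/r₁) = 2π × 13.7 × 69.5 / ln(0.0137/0.0126) = 71500 W/m

Q' = 71.5 kW/m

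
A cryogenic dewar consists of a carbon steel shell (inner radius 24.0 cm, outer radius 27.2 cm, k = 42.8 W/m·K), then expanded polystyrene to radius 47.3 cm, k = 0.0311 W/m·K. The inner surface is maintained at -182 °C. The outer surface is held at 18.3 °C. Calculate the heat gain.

Series thermal resistances, inner to outer:
  R_carbon steel = (1/0.240 − 1/0.272)/(4πk) = 0.4902/(4π·42.8) = 9.114×10^-4 K/W
  R_expanded polystyrene = (1/0.272 − 1/0.473)/(4πk) = 1.562/(4π·0.0311) = 3.998 K/W
ΣR = 9.114×10^-4 + 3.998 = 3.999 K/W
Q = ΔT/ΣR = (-182 °C − 18.3 °C)/3.999 = -50.1 W
(Negative Q ⇒ heat flows inward; heat gain = 50.1 W.)

Q = 50.1 W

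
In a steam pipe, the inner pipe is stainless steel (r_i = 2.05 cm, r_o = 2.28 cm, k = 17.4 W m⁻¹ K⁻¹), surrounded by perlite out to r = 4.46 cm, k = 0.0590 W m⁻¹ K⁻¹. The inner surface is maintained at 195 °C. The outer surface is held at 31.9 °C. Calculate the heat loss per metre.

Q' = 90.1 W/m

Series thermal resistances, inner to outer:
  R'_stainless steel = ln(0.0228/0.0205)/(2πk) = 0.1063/(2π·17.4) = 9.726×10^-4 m·K/W
  R'_perlite = ln(0.0446/0.0228)/(2πk) = 0.6710/(2π·0.0590) = 1.810 m·K/W
ΣR = 9.726×10^-4 + 1.810 = 1.811 m·K/W
Q' = ΔT/ΣR = (195 °C − 31.9 °C)/1.811 = 90.1 W/m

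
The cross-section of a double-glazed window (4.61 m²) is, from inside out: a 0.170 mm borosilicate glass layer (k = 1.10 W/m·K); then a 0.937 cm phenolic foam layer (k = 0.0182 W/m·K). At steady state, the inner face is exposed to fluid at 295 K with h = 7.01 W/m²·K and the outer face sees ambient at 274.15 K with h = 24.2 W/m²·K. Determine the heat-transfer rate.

Q = 138 W

Series thermal resistances, inner to outer:
  R_conv,in = 1/(hA) = 1/(7.01·4.61) = 0.03094 K/W
  R_borosilicate glass = L/(kA) = 1.70×10^-4/(1.10·4.61) = 3.352×10^-5 K/W
  R_phenolic foam = L/(kA) = 0.00937/(0.0182·4.61) = 0.1117 K/W
  R_conv,out = 1/(hA) = 1/(24.2·4.61) = 0.008964 K/W
ΣR = 0.03094 + 3.352×10^-5 + 0.1117 + 0.008964 = 0.1516 K/W
Q = ΔT/ΣR = (295 K − 274.15 K)/0.1516 = 138 W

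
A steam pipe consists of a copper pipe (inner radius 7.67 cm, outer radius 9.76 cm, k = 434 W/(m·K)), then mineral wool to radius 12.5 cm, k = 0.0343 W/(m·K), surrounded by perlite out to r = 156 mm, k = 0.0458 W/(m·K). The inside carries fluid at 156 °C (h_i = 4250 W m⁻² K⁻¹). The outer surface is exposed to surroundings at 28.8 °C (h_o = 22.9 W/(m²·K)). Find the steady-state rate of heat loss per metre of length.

Series thermal resistances, inner to outer:
  R'_conv,in = 1/(2πr h) = 1/(2π·0.0767·4250) = 4.882×10^-4 m·K/W
  R'_copper = ln(0.0976/0.0767)/(2πk) = 0.2410/(2π·434) = 8.837×10^-5 m·K/W
  R'_mineral wool = ln(0.125/0.0976)/(2πk) = 0.2474/(2π·0.0343) = 1.148 m·K/W
  R'_perlite = ln(0.156/0.125)/(2πk) = 0.2215/(2π·0.0458) = 0.7699 m·K/W
  R'_conv,out = 1/(2πr h) = 1/(2π·0.156·22.9) = 0.04455 m·K/W
ΣR = 4.882×10^-4 + 8.837×10^-5 + 1.148 + 0.7699 + 0.04455 = 1.963 m·K/W
Q' = ΔT/ΣR = (156 °C − 28.8 °C)/1.963 = 64.8 W/m

Q' = 64.8 W/m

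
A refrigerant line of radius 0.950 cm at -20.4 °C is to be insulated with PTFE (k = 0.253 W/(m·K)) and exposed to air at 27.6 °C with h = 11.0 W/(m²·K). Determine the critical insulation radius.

r_cr = 2.30 cm

For a cylinder, r_cr = k_ins/h = 0.253/11.0 = 0.0230 m = 2.30 cm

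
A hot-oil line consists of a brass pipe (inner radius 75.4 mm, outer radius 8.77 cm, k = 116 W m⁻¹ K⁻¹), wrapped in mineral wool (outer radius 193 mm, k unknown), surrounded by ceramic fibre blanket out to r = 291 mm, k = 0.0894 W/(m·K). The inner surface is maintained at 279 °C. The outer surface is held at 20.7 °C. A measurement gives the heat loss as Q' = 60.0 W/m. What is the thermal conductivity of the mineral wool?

k = 0.0351 W/m·K

ΣR = ΔT/Q' = |279 − 20.7|/60.0 = 4.305 m·K/W
Known resistances:
  R'_brass = ln(0.0877/0.0754)/(2πk) = 0.1511/(2π·116) = 2.073×10^-4 m·K/W
  R'_ceramic fibre blanket = ln(0.291/0.193)/(2πk) = 0.4106/(2π·0.0894) = 0.7310 m·K/W
R_mineral wool = ΣR − ΣR_known = 4.305 − 0.7312 = 3.574 m·K/W
ln(r₂/r₁)/(2πk) = 3.574 ⇒ k = 0.7888/(2π·3.574) = 0.0351 W/m·K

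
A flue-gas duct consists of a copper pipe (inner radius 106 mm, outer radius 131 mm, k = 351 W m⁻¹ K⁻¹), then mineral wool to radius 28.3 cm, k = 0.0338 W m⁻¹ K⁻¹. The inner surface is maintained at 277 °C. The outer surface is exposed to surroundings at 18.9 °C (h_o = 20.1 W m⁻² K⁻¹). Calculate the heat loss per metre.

Q' = 70.6 W/m

Resistance network (inner→outer):
  R'_copper = ln(0.131/0.106)/(2πk) = 0.2118/(2π·351) = 9.602×10^-5 m·K/W
  R'_mineral wool = ln(0.283/0.131)/(2πk) = 0.7702/(2π·0.0338) = 3.627 m·K/W
  R'_conv,out = 1/(2πr h) = 1/(2π·0.283·20.1) = 0.02798 m·K/W
ΣR = 9.602×10^-5 + 3.627 + 0.02798 = 3.655 m·K/W
Q' = ΔT/ΣR = (277 °C − 18.9 °C)/3.655 = 70.6 W/m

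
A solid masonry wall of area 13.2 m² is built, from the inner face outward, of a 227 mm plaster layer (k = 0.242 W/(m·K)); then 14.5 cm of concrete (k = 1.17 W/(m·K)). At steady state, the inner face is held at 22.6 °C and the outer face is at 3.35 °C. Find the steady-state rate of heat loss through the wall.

Q = 239 W

Series thermal resistances, inner to outer:
  R_plaster = L/(kA) = 0.227/(0.242·13.2) = 0.07106 K/W
  R_concrete = L/(kA) = 0.145/(1.17·13.2) = 0.009389 K/W
ΣR = 0.07106 + 0.009389 = 0.08045 K/W
Q = ΔT/ΣR = (22.6 °C − 3.35 °C)/0.08045 = 239 W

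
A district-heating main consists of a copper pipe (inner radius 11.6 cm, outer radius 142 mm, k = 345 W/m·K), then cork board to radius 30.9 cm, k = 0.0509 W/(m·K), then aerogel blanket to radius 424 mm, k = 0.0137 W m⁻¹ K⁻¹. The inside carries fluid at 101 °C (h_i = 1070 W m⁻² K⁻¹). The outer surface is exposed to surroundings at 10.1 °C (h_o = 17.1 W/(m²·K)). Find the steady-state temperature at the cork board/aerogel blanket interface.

Treat each layer as a resistance in series:
  R'_conv,in = 1/(2πr h) = 1/(2π·0.116·1070) = 0.001282 m·K/W
  R'_copper = ln(0.142/0.116)/(2πk) = 0.2022/(2π·345) = 9.330×10^-5 m·K/W
  R'_cork board = ln(0.309/0.142)/(2πk) = 0.7775/(2π·0.0509) = 2.431 m·K/W
  R'_aerogel blanket = ln(0.424/0.309)/(2πk) = 0.3164/(2π·0.0137) = 3.676 m·K/W
  R'_conv,out = 1/(2πr h) = 1/(2π·0.424·17.1) = 0.02195 m·K/W
ΣR = 0.001282 + 9.330×10^-5 + 2.431 + 3.676 + 0.02195 = 6.130 m·K/W
Q' = ΔT/ΣR = (101 °C − 10.1 °C)/6.130 = 14.83 W/m
From the inner boundary to the cork board/aerogel blanket interface, ΣR_partial = 2.432 m·K/W.
T_interface = T_in − Q'·ΣR_partial = 101 °C − (14.83)(2.432) = 64.9 °C

T = 64.9 °C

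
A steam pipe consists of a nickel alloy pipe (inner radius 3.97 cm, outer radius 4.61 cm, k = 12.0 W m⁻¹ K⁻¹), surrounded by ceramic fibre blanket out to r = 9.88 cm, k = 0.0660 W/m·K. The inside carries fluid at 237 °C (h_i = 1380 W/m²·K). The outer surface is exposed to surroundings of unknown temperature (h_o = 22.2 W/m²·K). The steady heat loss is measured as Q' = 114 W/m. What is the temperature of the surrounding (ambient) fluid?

T_out = 18.6 °C

Sum the resistances:
  R'_conv,in = 1/(2πr h) = 1/(2π·0.0397·1380) = 0.002905 m·K/W
  R'_nickel alloy = ln(0.0461/0.0397)/(2πk) = 0.1495/(2π·12.0) = 0.001982 m·K/W
  R'_ceramic fibre blanket = ln(0.0988/0.0461)/(2πk) = 0.7623/(2π·0.0660) = 1.838 m·K/W
  R'_conv,out = 1/(2πr h) = 1/(2π·0.0988·22.2) = 0.07256 m·K/W
ΣR = 1.916 m·K/W
ΔT = Q'·ΣR = 114 × 1.916 = 218.4 K
Heat flows outward, so T_out = T_in − ΔT = 237 − 218.4 = 18.6 °C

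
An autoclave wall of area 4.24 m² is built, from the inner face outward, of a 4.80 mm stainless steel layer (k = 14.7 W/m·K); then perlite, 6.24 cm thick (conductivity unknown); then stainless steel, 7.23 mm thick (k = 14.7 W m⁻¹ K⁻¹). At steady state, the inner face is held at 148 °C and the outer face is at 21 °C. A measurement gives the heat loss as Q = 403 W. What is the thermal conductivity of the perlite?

k = 0.0467 W/m·K

ΣR = ΔT/Q = |148 − 21|/403 = 0.3151 K/W
Known resistances:
  R_stainless steel = L/(kA) = 0.00480/(14.7·4.24) = 7.701×10^-5 K/W
  R_stainless steel = L/(kA) = 0.00723/(14.7·4.24) = 1.160×10^-4 K/W
R_perlite = ΣR − ΣR_known = 0.3151 − 1.930×10^-4 = 0.3149 K/W
L/(kA) = 0.3149 ⇒ k = 0.0624/(0.3149·4.24) = 0.0467 W/m·K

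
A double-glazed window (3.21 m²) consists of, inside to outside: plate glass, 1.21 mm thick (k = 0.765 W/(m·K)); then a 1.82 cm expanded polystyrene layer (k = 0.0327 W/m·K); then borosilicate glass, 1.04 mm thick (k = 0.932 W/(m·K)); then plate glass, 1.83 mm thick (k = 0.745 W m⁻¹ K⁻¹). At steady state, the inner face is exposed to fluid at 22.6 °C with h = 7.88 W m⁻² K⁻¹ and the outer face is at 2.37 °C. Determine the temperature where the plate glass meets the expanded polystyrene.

Resistance network (inner→outer):
  R_conv,in = 1/(hA) = 1/(7.88·3.21) = 0.03953 K/W
  R_plate glass = L/(kA) = 0.00121/(0.765·3.21) = 4.927×10^-4 K/W
  R_expanded polystyrene = L/(kA) = 0.0182/(0.0327·3.21) = 0.1734 K/W
  R_borosilicate glass = L/(kA) = 0.00104/(0.932·3.21) = 3.476×10^-4 K/W
  R_plate glass = L/(kA) = 0.00183/(0.745·3.21) = 7.652×10^-4 K/W
ΣR = 0.03953 + 4.927×10^-4 + 0.1734 + 3.476×10^-4 + 7.652×10^-4 = 0.2145 K/W
Q = ΔT/ΣR = (22.6 °C − 2.37 °C)/0.2145 = 94.31 W
From the inner boundary to the plate glass/expanded polystyrene interface, ΣR_partial = 0.04002 K/W.
T_interface = T_in − Q·ΣR_partial = 22.6 °C − (94.31)(0.04002) = 18.8 °C

T = 18.8 °C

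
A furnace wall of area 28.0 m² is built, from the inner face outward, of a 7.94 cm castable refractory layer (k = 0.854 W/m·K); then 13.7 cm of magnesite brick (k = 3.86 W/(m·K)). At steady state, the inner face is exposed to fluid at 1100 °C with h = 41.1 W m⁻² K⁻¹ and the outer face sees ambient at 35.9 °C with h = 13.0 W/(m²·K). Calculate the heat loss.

Q = 1.30×10^5 W

Treat each layer as a resistance in series:
  R_conv,in = 1/(hA) = 1/(41.1·28.0) = 8.690×10^-4 K/W
  R_castable refractory = L/(kA) = 0.0794/(0.854·28.0) = 0.003321 K/W
  R_magnesite brick = L/(kA) = 0.137/(3.86·28.0) = 0.001268 K/W
  R_conv,out = 1/(hA) = 1/(13.0·28.0) = 0.002747 K/W
ΣR = 8.690×10^-4 + 0.003321 + 0.001268 + 0.002747 = 0.008205 K/W
Q = ΔT/ΣR = (1100 °C − 35.9 °C)/0.008205 = 1.30×10^5 W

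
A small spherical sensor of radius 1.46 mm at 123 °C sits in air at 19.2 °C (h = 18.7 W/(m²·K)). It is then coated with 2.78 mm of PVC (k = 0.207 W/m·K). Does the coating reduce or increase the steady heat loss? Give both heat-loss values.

increases: 0.0520 → 0.254 W

Critical radius for a sphere: r_cr = 2k/h = 0.0221 m = 2.21 cm.
Outer radius after coating: r₂ = 0.00146 + 0.00278 = 0.00424 m.
Since r₁ < r_cr and r₂ ≤ r_cr, the coating moves toward the maximum at r_cr — heat loss rises.
Bare: R = 1/(4πr₁²h) = 1996 K/W; Q = 103.8/1996 = 0.0520 W.
Coated: R = R_cond + R_conv = 409.4 K/W; Q = 103.8/409.4 = 0.254 W.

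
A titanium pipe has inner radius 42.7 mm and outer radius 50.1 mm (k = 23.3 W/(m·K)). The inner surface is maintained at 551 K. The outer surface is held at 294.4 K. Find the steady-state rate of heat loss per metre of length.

Q' = 2πk·ΔT/ln(r₂/r₁) = 2π × 23.3 × 256.6 / ln(0.0501/0.0427) = 2.35×10^5 W/m

Q' = 235 kW/m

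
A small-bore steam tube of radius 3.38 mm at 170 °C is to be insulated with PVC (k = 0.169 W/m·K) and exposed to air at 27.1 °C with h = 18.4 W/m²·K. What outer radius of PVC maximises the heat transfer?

r_cr = 0.918 cm

For a cylinder, r_cr = k_ins/h = 0.169/18.4 = 0.00918 m = 0.918 cm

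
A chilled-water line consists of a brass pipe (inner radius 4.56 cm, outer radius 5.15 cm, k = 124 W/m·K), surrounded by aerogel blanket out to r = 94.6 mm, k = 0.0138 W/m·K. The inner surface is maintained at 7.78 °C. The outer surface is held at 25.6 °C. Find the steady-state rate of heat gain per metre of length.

Treat each layer as a resistance in series:
  R'_brass = ln(0.0515/0.0456)/(2πk) = 0.1217/(2π·124) = 1.562×10^-4 m·K/W
  R'_aerogel blanket = ln(0.0946/0.0515)/(2πk) = 0.6081/(2π·0.0138) = 7.013 m·K/W
ΣR = 1.562×10^-4 + 7.013 = 7.013 m·K/W
Q' = ΔT/ΣR = (7.78 °C − 25.6 °C)/7.013 = -2.54 W/m
(Negative Q' ⇒ heat flows inward; heat gain = 2.54 W/m.)

Q' = 2.54 W/m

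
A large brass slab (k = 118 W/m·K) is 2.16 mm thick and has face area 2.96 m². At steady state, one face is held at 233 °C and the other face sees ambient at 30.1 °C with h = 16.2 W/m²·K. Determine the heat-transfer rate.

Treat each layer as a resistance in series:
  R_brass = L/(kA) = 0.00216/(118·2.96) = 6.184×10^-6 K/W
  R_conv,out = 1/(hA) = 1/(16.2·2.96) = 0.02085 K/W
ΣR = 6.184×10^-6 + 0.02085 = 0.02086 K/W
Q = ΔT/ΣR = (233 °C − 30.1 °C)/0.02086 = 9730 W

Q = 9.73 kW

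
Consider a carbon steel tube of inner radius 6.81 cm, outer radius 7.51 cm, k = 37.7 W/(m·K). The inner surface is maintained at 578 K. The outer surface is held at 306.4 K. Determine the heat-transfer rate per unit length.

Q' = 2πk·ΔT/ln(r₂/r₁) = 2π × 37.7 × 271.6 / ln(0.0751/0.0681) = 6.58×10^5 W/m

Q' = 658 kW/m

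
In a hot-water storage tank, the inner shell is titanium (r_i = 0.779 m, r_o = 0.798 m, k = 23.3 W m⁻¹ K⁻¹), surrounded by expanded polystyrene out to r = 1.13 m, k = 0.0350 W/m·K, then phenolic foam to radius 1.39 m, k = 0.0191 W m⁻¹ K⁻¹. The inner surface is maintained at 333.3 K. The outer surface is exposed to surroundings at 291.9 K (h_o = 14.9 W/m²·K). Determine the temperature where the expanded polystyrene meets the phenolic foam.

T = 310.6 K

Resistance network (inner→outer):
  R_titanium = (1/0.779 − 1/0.798)/(4πk) = 0.03056/(4π·23.3) = 1.044×10^-4 K/W
  R_expanded polystyrene = (1/0.798 − 1/1.13)/(4πk) = 0.3682/(4π·0.0350) = 0.8371 K/W
  R_phenolic foam = (1/1.13 − 1/1.39)/(4πk) = 0.1655/(4π·0.0191) = 0.6897 K/W
  R_conv,out = 1/(4πr²h) = 1/(4π·1.39²·14.9) = 0.002764 K/W
ΣR = 1.044×10^-4 + 0.8371 + 0.6897 + 0.002764 = 1.530 K/W
Q = ΔT/ΣR = (333.3 K − 291.9 K)/1.530 = 27.06 W
From the inner boundary to the expanded polystyrene/phenolic foam interface, ΣR_partial = 0.8372 K/W.
T_interface = T_in − Q·ΣR_partial = 333.3 K − (27.06)(0.8372) = 310.6 K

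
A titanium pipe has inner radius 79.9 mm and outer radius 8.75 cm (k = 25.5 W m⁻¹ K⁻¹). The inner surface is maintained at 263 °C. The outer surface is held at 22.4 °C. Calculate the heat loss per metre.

Q' = 424 kW/m

Q' = 2πk·ΔT/ln(r₂/r₁) = 2π × 25.5 × 240.6 / ln(0.0875/0.0799) = 4.24×10^5 W/m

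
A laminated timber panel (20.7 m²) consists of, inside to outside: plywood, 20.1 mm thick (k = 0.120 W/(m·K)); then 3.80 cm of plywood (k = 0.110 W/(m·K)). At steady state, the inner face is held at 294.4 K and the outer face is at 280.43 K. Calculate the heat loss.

Treat each layer as a resistance in series:
  R_plywood = L/(kA) = 0.0201/(0.120·20.7) = 0.008092 K/W
  R_plywood = L/(kA) = 0.0380/(0.110·20.7) = 0.01669 K/W
ΣR = 0.008092 + 0.01669 = 0.02478 K/W
Q = ΔT/ΣR = (294.4 K − 280.43 K)/0.02478 = 564 W

Q = 564 W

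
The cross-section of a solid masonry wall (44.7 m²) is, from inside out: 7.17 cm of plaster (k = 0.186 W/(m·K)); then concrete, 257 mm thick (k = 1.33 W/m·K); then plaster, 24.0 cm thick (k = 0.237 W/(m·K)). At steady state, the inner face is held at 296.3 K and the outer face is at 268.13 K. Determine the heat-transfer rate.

Resistance network (inner→outer):
  R_plaster = L/(kA) = 0.0717/(0.186·44.7) = 0.008624 K/W
  R_concrete = L/(kA) = 0.257/(1.33·44.7) = 0.004323 K/W
  R_plaster = L/(kA) = 0.240/(0.237·44.7) = 0.02265 K/W
ΣR = 0.008624 + 0.004323 + 0.02265 = 0.03560 K/W
Q = ΔT/ΣR = (296.3 K − 268.13 K)/0.03560 = 791 W

Q = 791 W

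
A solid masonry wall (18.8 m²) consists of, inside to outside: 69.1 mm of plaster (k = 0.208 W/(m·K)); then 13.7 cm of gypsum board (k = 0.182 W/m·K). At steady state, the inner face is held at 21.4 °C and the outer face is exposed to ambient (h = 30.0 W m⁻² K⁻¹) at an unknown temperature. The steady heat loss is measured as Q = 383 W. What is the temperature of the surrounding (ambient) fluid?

Series resistances:
  R_plaster = L/(kA) = 0.0691/(0.208·18.8) = 0.01767 K/W
  R_gypsum board = L/(kA) = 0.137/(0.182·18.8) = 0.04004 K/W
  R_conv,out = 1/(hA) = 1/(30.0·18.8) = 0.001773 K/W
ΣR = 0.05948 K/W
ΔT = Q·ΣR = 383 × 0.05948 = 22.78 K
Heat flows outward, so T_out = T_in − ΔT = 21.4 − 22.78 = -1.38 °C

T_out = -1.38 °C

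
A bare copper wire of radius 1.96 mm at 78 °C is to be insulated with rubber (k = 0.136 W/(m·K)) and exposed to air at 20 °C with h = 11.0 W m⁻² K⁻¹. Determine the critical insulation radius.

r_cr = 1.24 cm

For a cylinder, r_cr = k_ins/h = 0.136/11.0 = 0.0124 m = 1.24 cm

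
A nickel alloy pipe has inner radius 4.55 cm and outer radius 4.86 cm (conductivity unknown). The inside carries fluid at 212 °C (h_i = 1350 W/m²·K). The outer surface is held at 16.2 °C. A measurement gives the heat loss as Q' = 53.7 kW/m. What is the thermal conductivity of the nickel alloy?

ΣR = ΔT/Q' = |212 − 16.2|/53700 = 0.003646 m·K/W
Known resistances:
  R'_conv,in = 1/(2πr h) = 1/(2π·0.0455·1350) = 0.002591 m·K/W
R_nickel alloy = ΣR − ΣR_known = 0.003646 − 0.002591 = 0.001055 m·K/W
ln(r₂/r₁)/(2πk) = 0.001055 ⇒ k = 0.06591/(2π·0.001055) = 9.94 W/m·K

k = 9.94 W/m·K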